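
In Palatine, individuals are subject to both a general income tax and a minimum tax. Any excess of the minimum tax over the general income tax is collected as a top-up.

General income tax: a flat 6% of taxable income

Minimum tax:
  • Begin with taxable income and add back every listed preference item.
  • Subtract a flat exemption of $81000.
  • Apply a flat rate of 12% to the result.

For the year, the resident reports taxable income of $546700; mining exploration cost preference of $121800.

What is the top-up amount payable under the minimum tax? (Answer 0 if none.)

$37698

Minimum tax:
  Adjusted income: $546700 + $121800 = $668500
  Less exemption $81000 → base $587500
  $587500 × 12% = $70500

General income tax:
  $546700 × 6% = $32802

Excess of minimum tax over general income tax: $70500 − $32802 = $37698.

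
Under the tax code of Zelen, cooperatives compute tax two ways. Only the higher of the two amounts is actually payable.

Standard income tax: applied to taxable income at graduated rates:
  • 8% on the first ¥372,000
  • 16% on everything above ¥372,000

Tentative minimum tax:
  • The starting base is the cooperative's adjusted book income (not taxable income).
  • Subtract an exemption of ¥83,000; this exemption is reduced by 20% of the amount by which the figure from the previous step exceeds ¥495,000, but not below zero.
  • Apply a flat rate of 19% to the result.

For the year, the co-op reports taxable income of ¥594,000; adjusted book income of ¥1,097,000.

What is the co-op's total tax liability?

Tentative minimum tax:
  Base (adjusted book income): ¥1,097,000
  Exemption: 20% × (¥1,097,000 − ¥495,000) = ¥120,400 ≥ ¥83,000, so the exemption is fully phased out
  Base: ¥1,097,000 − ¥0 = ¥1,097,000
  ¥1,097,000 × 19% = ¥208,430

Standard income tax:
  ¥372,000 × 8% = ¥29,760
  ¥222,000 × 16% = ¥35,520
  → ¥65,280

¥208,430 > ¥65,280, so the tentative minimum tax is the binding amount.

¥208,430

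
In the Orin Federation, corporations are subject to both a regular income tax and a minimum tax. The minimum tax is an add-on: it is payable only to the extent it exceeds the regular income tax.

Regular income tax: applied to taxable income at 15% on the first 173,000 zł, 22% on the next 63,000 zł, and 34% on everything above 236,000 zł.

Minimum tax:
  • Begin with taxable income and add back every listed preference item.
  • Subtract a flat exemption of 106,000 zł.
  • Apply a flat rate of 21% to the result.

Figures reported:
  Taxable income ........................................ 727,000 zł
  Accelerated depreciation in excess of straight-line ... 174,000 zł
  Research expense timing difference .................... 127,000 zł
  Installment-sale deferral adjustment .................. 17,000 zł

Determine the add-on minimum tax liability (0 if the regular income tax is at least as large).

Minimum tax:
  Adjusted income: 727,000 zł + 174,000 zł + 127,000 zł + 17,000 zł = 1,045,000 zł
  Less exemption 106,000 zł → base 939,000 zł
  939,000 zł × 21% = 197,190 zł

Regular income tax:
  173,000 zł × 15% = 25,950 zł
  63,000 zł × 22% = 13,860 zł
  491,000 zł × 34% = 166,940 zł
  → 206,750 zł

197,190 zł ≤ 206,750 zł, so no add-on is due.

0 zł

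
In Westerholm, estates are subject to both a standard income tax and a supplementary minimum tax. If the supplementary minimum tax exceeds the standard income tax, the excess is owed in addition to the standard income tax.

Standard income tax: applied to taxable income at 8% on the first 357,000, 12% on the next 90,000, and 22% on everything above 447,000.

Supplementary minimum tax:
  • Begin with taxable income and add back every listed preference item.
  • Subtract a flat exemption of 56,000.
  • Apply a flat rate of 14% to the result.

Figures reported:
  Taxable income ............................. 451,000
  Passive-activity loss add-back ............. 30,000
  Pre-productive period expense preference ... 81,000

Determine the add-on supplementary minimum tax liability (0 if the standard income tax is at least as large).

30,600

Supplementary minimum tax:
  Adjusted income: 451,000 + 30,000 + 81,000 = 562,000
  Less exemption 56,000 → base 506,000
  506,000 × 14% = 70,840

Standard income tax:
  357,000 × 8% = 28,560
  90,000 × 12% = 10,800
  4,000 × 22% = 880
  → 40,240

Excess of supplementary minimum tax over standard income tax: 70,840 − 40,240 = 30,600.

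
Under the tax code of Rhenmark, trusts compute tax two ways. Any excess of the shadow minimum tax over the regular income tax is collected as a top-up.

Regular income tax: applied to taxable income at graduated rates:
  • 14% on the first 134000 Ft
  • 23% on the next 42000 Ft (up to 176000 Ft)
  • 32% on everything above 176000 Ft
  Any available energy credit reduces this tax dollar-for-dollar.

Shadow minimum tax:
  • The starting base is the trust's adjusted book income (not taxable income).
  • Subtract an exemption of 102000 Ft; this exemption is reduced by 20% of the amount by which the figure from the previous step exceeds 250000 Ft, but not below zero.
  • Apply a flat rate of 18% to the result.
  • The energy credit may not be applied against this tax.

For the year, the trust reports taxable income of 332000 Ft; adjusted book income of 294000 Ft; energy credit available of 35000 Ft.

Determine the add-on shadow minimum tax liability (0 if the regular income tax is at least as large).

Shadow minimum tax:
  Base (adjusted book income): 294000 Ft
  Exemption: 102000 Ft − 20% × (294000 Ft − 250000 Ft) = 102000 Ft − 8800 Ft = 93200 Ft
  Base: 294000 Ft − 93200 Ft = 200800 Ft
  200800 Ft × 18% = 36144 Ft

Regular income tax:
  134000 Ft × 14% = 18760 Ft
  42000 Ft × 23% = 9660 Ft
  156000 Ft × 32% = 49920 Ft
  → 78340 Ft
  Less energy credit 35000 Ft → 43340 Ft

36144 Ft ≤ 43340 Ft, so no add-on is due.

0 Ft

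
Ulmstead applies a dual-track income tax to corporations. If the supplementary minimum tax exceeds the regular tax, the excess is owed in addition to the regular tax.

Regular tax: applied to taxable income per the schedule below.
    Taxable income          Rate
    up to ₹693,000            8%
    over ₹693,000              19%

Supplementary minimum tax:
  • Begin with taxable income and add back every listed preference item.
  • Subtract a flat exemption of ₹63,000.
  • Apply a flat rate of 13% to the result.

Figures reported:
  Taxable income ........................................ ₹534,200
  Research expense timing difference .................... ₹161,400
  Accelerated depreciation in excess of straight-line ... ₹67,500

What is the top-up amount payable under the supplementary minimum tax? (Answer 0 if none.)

₹48,277

Supplementary minimum tax:
  Adjusted income: ₹534,200 + ₹161,400 + ₹67,500 = ₹763,100
  Less exemption ₹63,000 → base ₹700,100
  ₹700,100 × 13% = ₹91,013

Regular tax:
  ₹534,200 × 8% = ₹42,736

Excess of supplementary minimum tax over regular tax: ₹91,013 − ₹42,736 = ₹48,277.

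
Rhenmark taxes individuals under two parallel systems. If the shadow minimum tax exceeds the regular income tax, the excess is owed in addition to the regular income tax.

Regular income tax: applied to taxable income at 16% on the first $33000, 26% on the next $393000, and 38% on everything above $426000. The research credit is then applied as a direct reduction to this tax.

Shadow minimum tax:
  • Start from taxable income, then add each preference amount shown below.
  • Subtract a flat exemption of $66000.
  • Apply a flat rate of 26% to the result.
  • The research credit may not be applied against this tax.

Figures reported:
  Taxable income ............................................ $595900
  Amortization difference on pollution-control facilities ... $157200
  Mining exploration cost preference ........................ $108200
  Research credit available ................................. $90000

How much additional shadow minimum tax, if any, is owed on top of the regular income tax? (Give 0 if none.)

Regular income tax:
  $33000 × 16% = $5280
  $393000 × 26% = $102180
  $169900 × 38% = $64562
  → $172022
  Less research credit $90000 → $82022

Shadow minimum tax:
  Adjusted income: $595900 + $157200 + $108200 = $861300
  Less exemption $66000 → base $795300
  $795300 × 26% = $206778

Excess of shadow minimum tax over regular income tax: $206778 − $82022 = $124756.

$124756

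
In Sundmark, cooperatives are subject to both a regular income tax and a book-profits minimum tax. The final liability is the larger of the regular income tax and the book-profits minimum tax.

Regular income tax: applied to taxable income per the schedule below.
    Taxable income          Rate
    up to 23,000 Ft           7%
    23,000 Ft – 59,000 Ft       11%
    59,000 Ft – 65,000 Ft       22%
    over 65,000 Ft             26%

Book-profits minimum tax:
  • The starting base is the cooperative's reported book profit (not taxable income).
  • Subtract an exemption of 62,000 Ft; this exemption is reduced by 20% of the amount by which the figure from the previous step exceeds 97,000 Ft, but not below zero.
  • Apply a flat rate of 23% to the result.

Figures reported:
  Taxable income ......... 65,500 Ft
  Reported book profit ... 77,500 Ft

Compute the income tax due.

Regular income tax:
  23,000 Ft × 7% = 1,610 Ft
  36,000 Ft × 11% = 3,960 Ft
  6,000 Ft × 22% = 1,320 Ft
  500 Ft × 26% = 130 Ft
  → 7,020 Ft

Book-profits minimum tax:
  Base (reported book profit): 77,500 Ft
  Exemption: 77,500 Ft ≤ 97,000 Ft, so full 62,000 Ft applies
  Base: 77,500 Ft − 62,000 Ft = 15,500 Ft
  15,500 Ft × 23% = 3,565 Ft

7,020 Ft > 3,565 Ft, so the regular income tax governs.

7,020 Ft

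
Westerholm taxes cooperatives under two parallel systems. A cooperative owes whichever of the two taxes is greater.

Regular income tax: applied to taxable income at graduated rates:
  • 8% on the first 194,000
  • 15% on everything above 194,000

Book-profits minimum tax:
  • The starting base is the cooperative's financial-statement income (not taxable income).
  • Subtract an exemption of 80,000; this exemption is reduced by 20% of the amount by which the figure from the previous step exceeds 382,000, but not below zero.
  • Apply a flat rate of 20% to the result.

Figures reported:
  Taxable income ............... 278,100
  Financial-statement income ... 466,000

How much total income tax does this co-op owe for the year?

Book-profits minimum tax:
  Base (financial-statement income): 466,000
  Exemption: 80,000 − 20% × (466,000 − 382,000) = 80,000 − 16,800 = 63,200
  Base: 466,000 − 63,200 = 402,800
  402,800 × 20% = 80,560

Regular income tax:
  194,000 × 8% = 15,520
  84,100 × 15% = 12,615
  → 28,135

80,560 > 28,135, so the book-profits minimum tax is the binding amount.

80,560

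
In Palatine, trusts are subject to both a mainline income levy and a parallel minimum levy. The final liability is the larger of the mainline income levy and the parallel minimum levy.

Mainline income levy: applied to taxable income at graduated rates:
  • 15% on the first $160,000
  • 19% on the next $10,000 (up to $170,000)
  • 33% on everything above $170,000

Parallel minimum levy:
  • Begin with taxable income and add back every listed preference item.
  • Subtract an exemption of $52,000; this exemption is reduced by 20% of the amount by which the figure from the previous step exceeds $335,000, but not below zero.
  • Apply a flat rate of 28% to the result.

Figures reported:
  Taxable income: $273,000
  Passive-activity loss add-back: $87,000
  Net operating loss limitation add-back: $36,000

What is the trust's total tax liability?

Mainline income levy:
  $160,000 × 15% = $24,000
  $10,000 × 19% = $1,900
  $103,000 × 33% = $33,990
  → $59,890

Parallel minimum levy:
  Adjusted income: $273,000 + $87,000 + $36,000 = $396,000
  Exemption: $52,000 − 20% × ($396,000 − $335,000) = $52,000 − $12,200 = $39,800
  Base: $396,000 − $39,800 = $356,200
  $356,200 × 28% = $99,736

$99,736 > $59,890, so the parallel minimum levy is the binding amount.

$99,736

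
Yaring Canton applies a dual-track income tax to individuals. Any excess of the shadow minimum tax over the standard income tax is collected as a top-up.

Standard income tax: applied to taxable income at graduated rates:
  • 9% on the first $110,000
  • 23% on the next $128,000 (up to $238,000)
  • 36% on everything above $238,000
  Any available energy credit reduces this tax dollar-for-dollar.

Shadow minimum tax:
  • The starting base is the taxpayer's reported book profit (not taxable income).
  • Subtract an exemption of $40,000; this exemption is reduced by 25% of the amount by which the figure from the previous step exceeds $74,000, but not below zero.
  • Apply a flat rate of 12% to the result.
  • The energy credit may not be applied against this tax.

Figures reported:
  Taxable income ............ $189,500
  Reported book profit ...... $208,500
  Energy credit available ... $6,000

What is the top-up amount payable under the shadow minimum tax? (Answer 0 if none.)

$2,070

Standard income tax:
  $110,000 × 9% = $9,900
  $79,500 × 23% = $18,285
  → $28,185
  Less energy credit $6,000 → $22,185

Shadow minimum tax:
  Base (reported book profit): $208,500
  Exemption: $40,000 − 25% × ($208,500 − $74,000) = $40,000 − $33,625 = $6,375
  Base: $208,500 − $6,375 = $202,125
  $202,125 × 12% = $24,255

Excess of shadow minimum tax over standard income tax: $24,255 − $22,185 = $2,070.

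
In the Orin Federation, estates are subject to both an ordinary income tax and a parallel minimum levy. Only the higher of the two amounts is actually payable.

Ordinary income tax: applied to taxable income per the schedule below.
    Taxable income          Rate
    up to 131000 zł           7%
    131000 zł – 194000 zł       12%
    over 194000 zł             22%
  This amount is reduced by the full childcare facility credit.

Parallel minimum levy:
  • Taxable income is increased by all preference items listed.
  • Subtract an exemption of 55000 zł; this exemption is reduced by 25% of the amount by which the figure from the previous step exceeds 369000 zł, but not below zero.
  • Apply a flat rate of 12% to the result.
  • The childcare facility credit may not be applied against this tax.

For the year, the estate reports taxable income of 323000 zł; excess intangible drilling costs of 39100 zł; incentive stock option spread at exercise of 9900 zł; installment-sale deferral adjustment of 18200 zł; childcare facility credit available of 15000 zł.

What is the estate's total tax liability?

40860 zł

Ordinary income tax:
  131000 zł × 7% = 9170 zł
  63000 zł × 12% = 7560 zł
  129000 zł × 22% = 28380 zł
  → 45110 zł
  Less childcare facility credit 15000 zł → 30110 zł

Parallel minimum levy:
  Adjusted income: 323000 zł + 39100 zł + 9900 zł + 18200 zł = 390200 zł
  Exemption: 55000 zł − 25% × (390200 zł − 369000 zł) = 55000 zł − 5300 zł = 49700 zł
  Base: 390200 zł − 49700 zł = 340500 zł
  340500 zł × 12% = 40860 zł

40860 zł > 30110 zł, so the parallel minimum levy is the binding amount.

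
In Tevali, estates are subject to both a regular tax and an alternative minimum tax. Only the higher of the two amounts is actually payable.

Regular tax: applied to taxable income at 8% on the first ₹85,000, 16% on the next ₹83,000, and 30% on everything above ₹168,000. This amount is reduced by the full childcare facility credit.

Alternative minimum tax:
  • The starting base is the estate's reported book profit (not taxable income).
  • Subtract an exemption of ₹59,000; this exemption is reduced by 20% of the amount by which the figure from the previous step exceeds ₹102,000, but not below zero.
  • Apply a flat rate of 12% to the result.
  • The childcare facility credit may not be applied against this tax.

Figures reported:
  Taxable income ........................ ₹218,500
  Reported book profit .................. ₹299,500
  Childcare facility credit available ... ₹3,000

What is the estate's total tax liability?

Regular tax:
  ₹85,000 × 8% = ₹6,800
  ₹83,000 × 16% = ₹13,280
  ₹50,500 × 30% = ₹15,150
  → ₹35,230
  Less childcare facility credit ₹3,000 → ₹32,230

Alternative minimum tax:
  Base (reported book profit): ₹299,500
  Exemption: ₹59,000 − 20% × (₹299,500 − ₹102,000) = ₹59,000 − ₹39,500 = ₹19,500
  Base: ₹299,500 − ₹19,500 = ₹280,000
  ₹280,000 × 12% = ₹33,600

₹33,600 > ₹32,230, so the alternative minimum tax is the binding amount.

₹33,600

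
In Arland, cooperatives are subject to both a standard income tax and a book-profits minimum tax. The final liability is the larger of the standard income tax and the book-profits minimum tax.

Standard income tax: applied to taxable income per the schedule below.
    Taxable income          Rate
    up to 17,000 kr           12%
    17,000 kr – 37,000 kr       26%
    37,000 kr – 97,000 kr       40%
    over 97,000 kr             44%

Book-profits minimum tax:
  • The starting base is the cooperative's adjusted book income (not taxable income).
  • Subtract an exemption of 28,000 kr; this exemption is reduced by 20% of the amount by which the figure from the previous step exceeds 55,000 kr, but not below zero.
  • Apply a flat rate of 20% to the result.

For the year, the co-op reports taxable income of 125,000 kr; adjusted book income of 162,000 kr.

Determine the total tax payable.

Book-profits minimum tax:
  Base (adjusted book income): 162,000 kr
  Exemption: 28,000 kr − 20% × (162,000 kr − 55,000 kr) = 28,000 kr − 21,400 kr = 6,600 kr
  Base: 162,000 kr − 6,600 kr = 155,400 kr
  155,400 kr × 20% = 31,080 kr

Standard income tax:
  17,000 kr × 12% = 2,040 kr
  20,000 kr × 26% = 5,200 kr
  60,000 kr × 40% = 24,000 kr
  28,000 kr × 44% = 12,320 kr
  → 43,560 kr

43,560 kr > 31,080 kr, so the standard income tax governs.

43,560 kr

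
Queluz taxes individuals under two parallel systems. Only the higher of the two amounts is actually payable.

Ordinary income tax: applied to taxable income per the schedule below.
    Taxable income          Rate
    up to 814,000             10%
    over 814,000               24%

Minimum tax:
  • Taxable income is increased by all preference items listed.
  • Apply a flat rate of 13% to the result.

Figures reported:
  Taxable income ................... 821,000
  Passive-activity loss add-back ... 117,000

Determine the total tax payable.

121,940

Ordinary income tax:
  814,000 × 10% = 81,400
  7,000 × 24% = 1,680
  → 83,080

Minimum tax:
  Adjusted income: 821,000 + 117,000 = 938,000
  938,000 × 13% = 121,940

121,940 > 83,080, so the minimum tax is the binding amount.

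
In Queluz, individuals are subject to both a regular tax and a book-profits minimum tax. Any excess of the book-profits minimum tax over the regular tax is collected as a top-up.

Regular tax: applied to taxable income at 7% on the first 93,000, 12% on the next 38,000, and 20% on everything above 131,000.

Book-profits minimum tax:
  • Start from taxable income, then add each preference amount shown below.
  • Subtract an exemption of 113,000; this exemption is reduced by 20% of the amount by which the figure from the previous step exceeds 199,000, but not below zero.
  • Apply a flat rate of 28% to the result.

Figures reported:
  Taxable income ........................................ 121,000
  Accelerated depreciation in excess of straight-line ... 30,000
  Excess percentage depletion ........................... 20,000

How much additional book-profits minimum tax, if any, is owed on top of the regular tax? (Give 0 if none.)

6,370

Regular tax:
  93,000 × 7% = 6,510
  28,000 × 12% = 3,360
  → 9,870

Book-profits minimum tax:
  Adjusted income: 121,000 + 30,000 + 20,000 = 171,000
  Exemption: 171,000 ≤ 199,000, so full 113,000 applies
  Base: 171,000 − 113,000 = 58,000
  58,000 × 28% = 16,240

Excess of book-profits minimum tax over regular tax: 16,240 − 9,870 = 6,370.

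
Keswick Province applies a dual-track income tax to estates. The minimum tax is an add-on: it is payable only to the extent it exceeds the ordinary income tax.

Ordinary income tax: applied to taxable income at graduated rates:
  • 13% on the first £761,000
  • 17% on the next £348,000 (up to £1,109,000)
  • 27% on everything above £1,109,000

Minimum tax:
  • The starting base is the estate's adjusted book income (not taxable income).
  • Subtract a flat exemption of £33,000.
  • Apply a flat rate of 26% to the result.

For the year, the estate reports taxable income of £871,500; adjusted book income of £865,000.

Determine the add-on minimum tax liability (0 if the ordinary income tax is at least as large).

£98,605

Minimum tax:
  Base (adjusted book income): £865,000
  Less exemption £33,000 → base £832,000
  £832,000 × 26% = £216,320

Ordinary income tax:
  £761,000 × 13% = £98,930
  £110,500 × 17% = £18,785
  → £117,715

Excess of minimum tax over ordinary income tax: £216,320 − £117,715 = £98,605.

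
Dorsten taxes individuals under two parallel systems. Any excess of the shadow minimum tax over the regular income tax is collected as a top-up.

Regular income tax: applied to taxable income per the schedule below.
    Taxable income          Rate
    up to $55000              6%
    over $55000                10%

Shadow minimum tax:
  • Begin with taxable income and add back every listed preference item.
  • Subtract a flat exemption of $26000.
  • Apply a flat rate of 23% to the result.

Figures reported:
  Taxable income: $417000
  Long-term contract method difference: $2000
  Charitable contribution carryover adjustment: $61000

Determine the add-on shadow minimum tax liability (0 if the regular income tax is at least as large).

Shadow minimum tax:
  Adjusted income: $417000 + $2000 + $61000 = $480000
  Less exemption $26000 → base $454000
  $454000 × 23% = $104420

Regular income tax:
  $55000 × 6% = $3300
  $362000 × 10% = $36200
  → $39500

Excess of shadow minimum tax over regular income tax: $104420 − $39500 = $64920.

$64920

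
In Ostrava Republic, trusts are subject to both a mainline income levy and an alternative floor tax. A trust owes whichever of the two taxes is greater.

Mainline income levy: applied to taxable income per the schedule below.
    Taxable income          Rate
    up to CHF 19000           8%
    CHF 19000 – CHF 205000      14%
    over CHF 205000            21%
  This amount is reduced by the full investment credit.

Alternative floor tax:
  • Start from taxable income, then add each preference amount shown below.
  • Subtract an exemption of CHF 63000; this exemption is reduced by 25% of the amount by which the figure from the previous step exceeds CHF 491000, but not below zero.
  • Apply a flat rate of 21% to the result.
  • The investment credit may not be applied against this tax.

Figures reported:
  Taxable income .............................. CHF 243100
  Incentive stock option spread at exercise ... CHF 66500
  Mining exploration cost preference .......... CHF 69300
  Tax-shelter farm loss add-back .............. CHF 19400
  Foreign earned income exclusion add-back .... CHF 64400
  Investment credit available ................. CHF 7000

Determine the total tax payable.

Mainline income levy:
  CHF 19000 × 8% = CHF 1520
  CHF 186000 × 14% = CHF 26040
  CHF 38100 × 21% = CHF 8001
  → CHF 35561
  Less investment credit CHF 7000 → CHF 28561

Alternative floor tax:
  Adjusted income: CHF 243100 + CHF 66500 + CHF 69300 + CHF 19400 + CHF 64400 = CHF 462700
  Exemption: CHF 462700 ≤ CHF 491000, so full CHF 63000 applies
  Base: CHF 462700 − CHF 63000 = CHF 399700
  CHF 399700 × 21% = CHF 83937

CHF 83937 > CHF 28561, so the alternative floor tax is the binding amount.

CHF 83937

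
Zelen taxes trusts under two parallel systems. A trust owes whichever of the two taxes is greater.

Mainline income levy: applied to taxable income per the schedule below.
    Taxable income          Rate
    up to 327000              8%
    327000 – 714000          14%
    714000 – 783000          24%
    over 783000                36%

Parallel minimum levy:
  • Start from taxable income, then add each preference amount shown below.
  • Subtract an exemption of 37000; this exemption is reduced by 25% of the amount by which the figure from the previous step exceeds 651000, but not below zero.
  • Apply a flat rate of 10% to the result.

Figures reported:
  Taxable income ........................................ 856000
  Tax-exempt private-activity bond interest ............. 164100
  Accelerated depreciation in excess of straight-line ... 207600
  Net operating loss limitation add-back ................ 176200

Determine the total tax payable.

140390

Mainline income levy:
  327000 × 8% = 26160
  387000 × 14% = 54180
  69000 × 24% = 16560
  73000 × 36% = 26280
  → 123180

Parallel minimum levy:
  Adjusted income: 856000 + 164100 + 207600 + 176200 = 1403900
  Exemption: 25% × (1403900 − 651000) = 188225 ≥ 37000, so the exemption is fully phased out
  Base: 1403900 − 0 = 1403900
  1403900 × 10% = 140390

140390 > 123180, so the parallel minimum levy is the binding amount.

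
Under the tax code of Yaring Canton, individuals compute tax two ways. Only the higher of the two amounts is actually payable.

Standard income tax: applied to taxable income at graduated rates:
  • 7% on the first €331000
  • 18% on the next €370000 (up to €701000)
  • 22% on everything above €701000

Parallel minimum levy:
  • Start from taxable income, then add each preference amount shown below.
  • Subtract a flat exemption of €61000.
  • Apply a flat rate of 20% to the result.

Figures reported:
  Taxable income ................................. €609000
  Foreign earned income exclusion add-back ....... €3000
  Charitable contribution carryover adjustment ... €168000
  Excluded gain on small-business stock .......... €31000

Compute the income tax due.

Parallel minimum levy:
  Adjusted income: €609000 + €3000 + €168000 + €31000 = €811000
  Less exemption €61000 → base €750000
  €750000 × 20% = €150000

Standard income tax:
  €331000 × 7% = €23170
  €278000 × 18% = €50040
  → €73210

€150000 > €73210, so the parallel minimum levy is the binding amount.

€150000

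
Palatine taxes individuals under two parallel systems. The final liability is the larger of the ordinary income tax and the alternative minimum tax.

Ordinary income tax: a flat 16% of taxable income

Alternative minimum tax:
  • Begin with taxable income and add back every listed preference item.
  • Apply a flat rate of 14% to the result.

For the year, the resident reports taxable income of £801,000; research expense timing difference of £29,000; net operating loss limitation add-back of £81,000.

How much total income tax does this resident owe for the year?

£128,160

Ordinary income tax:
  £801,000 × 16% = £128,160

Alternative minimum tax:
  Adjusted income: £801,000 + £29,000 + £81,000 = £911,000
  £911,000 × 14% = £127,540

£128,160 > £127,540, so the ordinary income tax governs.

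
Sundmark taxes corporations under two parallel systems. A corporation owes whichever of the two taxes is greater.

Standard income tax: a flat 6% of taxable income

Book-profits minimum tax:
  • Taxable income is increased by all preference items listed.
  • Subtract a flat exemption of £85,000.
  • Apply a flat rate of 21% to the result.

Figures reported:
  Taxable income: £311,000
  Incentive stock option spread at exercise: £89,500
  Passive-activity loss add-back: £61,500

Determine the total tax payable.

£79,170

Book-profits minimum tax:
  Adjusted income: £311,000 + £89,500 + £61,500 = £462,000
  Less exemption £85,000 → base £377,000
  £377,000 × 21% = £79,170

Standard income tax:
  £311,000 × 6% = £18,660

£79,170 > £18,660, so the book-profits minimum tax is the binding amount.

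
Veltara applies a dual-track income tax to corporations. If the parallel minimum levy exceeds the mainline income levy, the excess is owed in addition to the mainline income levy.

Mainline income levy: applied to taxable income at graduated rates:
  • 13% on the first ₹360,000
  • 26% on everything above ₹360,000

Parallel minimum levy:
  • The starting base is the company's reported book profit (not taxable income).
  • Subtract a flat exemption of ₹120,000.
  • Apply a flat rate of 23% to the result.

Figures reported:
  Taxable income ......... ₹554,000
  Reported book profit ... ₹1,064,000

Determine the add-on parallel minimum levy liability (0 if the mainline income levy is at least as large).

₹119,880

Mainline income levy:
  ₹360,000 × 13% = ₹46,800
  ₹194,000 × 26% = ₹50,440
  → ₹97,240

Parallel minimum levy:
  Base (reported book profit): ₹1,064,000
  Less exemption ₹120,000 → base ₹944,000
  ₹944,000 × 23% = ₹217,120

Excess of parallel minimum levy over mainline income levy: ₹217,120 − ₹97,240 = ₹119,880.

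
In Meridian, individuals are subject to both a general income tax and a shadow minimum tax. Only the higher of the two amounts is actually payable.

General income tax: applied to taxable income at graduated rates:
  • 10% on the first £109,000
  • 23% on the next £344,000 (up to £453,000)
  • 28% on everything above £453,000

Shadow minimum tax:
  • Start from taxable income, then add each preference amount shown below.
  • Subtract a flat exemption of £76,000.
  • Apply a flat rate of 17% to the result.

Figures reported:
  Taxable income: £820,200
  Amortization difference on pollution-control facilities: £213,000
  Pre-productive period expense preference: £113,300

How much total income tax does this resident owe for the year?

£192,836

General income tax:
  £109,000 × 10% = £10,900
  £344,000 × 23% = £79,120
  £367,200 × 28% = £102,816
  → £192,836

Shadow minimum tax:
  Adjusted income: £820,200 + £213,000 + £113,300 = £1,146,500
  Less exemption £76,000 → base £1,070,500
  £1,070,500 × 17% = £181,985

£192,836 > £181,985, so the general income tax governs.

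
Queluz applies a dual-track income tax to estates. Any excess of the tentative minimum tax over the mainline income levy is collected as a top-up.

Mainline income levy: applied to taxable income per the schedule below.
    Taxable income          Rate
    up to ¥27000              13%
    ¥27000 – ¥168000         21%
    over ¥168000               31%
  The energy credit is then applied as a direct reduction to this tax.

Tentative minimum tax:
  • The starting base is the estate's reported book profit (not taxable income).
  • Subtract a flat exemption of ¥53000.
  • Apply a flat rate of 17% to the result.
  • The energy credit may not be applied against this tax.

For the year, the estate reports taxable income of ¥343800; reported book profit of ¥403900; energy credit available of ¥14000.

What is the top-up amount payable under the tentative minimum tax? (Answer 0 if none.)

¥0

Tentative minimum tax:
  Base (reported book profit): ¥403900
  Less exemption ¥53000 → base ¥350900
  ¥350900 × 17% = ¥59653

Mainline income levy:
  ¥27000 × 13% = ¥3510
  ¥141000 × 21% = ¥29610
  ¥175800 × 31% = ¥54498
  → ¥87618
  Less energy credit ¥14000 → ¥73618

¥59653 ≤ ¥73618, so no add-on is due.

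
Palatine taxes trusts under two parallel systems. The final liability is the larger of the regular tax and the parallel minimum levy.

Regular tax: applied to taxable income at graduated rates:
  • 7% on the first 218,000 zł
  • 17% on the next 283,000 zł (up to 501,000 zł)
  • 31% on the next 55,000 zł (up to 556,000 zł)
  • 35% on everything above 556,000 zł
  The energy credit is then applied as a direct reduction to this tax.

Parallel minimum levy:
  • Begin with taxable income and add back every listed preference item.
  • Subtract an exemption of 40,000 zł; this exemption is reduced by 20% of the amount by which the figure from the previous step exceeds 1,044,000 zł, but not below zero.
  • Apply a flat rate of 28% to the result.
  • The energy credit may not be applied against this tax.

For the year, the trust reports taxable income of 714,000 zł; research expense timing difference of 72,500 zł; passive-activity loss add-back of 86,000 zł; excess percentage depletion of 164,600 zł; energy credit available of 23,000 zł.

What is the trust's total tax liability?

279,188 zł

Parallel minimum levy:
  Adjusted income: 714,000 zł + 72,500 zł + 86,000 zł + 164,600 zł = 1,037,100 zł
  Exemption: 1,037,100 zł ≤ 1,044,000 zł, so full 40,000 zł applies
  Base: 1,037,100 zł − 40,000 zł = 997,100 zł
  997,100 zł × 28% = 279,188 zł

Regular tax:
  218,000 zł × 7% = 15,260 zł
  283,000 zł × 17% = 48,110 zł
  55,000 zł × 31% = 17,050 zł
  158,000 zł × 35% = 55,300 zł
  → 135,720 zł
  Less energy credit 23,000 zł → 112,720 zł

279,188 zł > 112,720 zł, so the parallel minimum levy is the binding amount.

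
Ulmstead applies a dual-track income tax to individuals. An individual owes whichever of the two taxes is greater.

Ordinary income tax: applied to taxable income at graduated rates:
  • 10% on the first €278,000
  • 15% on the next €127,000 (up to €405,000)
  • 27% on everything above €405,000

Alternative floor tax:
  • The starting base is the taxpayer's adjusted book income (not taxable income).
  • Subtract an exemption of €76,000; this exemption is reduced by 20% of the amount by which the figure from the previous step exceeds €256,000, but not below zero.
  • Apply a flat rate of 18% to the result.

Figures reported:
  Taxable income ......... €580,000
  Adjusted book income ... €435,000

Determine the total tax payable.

€94,100

Ordinary income tax:
  €278,000 × 10% = €27,800
  €127,000 × 15% = €19,050
  €175,000 × 27% = €47,250
  → €94,100

Alternative floor tax:
  Base (adjusted book income): €435,000
  Exemption: €76,000 − 20% × (€435,000 − €256,000) = €76,000 − €35,800 = €40,200
  Base: €435,000 − €40,200 = €394,800
  €394,800 × 18% = €71,064

€94,100 > €71,064, so the ordinary income tax governs.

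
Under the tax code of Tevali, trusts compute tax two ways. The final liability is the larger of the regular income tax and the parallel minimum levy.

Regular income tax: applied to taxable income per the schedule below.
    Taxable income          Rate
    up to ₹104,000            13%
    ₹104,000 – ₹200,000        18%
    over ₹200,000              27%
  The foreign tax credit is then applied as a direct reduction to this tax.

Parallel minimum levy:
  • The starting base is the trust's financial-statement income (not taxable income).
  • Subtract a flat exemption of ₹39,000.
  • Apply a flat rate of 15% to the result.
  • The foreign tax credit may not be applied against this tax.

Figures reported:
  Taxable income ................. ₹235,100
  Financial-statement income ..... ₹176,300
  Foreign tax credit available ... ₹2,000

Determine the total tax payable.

₹38,277

Regular income tax:
  ₹104,000 × 13% = ₹13,520
  ₹96,000 × 18% = ₹17,280
  ₹35,100 × 27% = ₹9,477
  → ₹40,277
  Less foreign tax credit ₹2,000 → ₹38,277

Parallel minimum levy:
  Base (financial-statement income): ₹176,300
  Less exemption ₹39,000 → base ₹137,300
  ₹137,300 × 15% = ₹20,595

₹38,277 > ₹20,595, so the regular income tax governs.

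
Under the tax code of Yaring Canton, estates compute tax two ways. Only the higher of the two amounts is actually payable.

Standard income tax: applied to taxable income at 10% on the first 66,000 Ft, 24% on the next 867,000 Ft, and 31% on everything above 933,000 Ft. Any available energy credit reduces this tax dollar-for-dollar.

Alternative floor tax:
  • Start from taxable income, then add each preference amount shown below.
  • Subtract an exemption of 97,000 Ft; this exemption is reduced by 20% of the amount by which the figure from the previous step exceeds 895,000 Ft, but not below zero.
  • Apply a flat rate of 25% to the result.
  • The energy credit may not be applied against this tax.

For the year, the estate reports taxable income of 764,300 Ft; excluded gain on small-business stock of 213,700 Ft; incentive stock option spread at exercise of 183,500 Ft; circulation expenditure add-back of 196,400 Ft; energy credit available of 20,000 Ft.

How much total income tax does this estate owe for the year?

338,370 Ft

Alternative floor tax:
  Adjusted income: 764,300 Ft + 213,700 Ft + 183,500 Ft + 196,400 Ft = 1,357,900 Ft
  Exemption: 97,000 Ft − 20% × (1,357,900 Ft − 895,000 Ft) = 97,000 Ft − 92,580 Ft = 4,420 Ft
  Base: 1,357,900 Ft − 4,420 Ft = 1,353,480 Ft
  1,353,480 Ft × 25% = 338,370 Ft

Standard income tax:
  66,000 Ft × 10% = 6,600 Ft
  698,300 Ft × 24% = 167,592 Ft
  → 174,192 Ft
  Less energy credit 20,000 Ft → 154,192 Ft

338,370 Ft > 154,192 Ft, so the alternative floor tax is the binding amount.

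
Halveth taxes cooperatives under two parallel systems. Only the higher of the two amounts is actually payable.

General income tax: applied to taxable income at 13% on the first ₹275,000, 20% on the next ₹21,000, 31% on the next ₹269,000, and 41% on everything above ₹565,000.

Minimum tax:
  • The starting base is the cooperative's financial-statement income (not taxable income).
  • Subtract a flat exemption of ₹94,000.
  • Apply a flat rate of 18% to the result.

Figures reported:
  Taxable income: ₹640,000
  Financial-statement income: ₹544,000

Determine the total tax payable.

Minimum tax:
  Base (financial-statement income): ₹544,000
  Less exemption ₹94,000 → base ₹450,000
  ₹450,000 × 18% = ₹81,000

General income tax:
  ₹275,000 × 13% = ₹35,750
  ₹21,000 × 20% = ₹4,200
  ₹269,000 × 31% = ₹83,390
  ₹75,000 × 41% = ₹30,750
  → ₹154,090

₹154,090 > ₹81,000, so the general income tax governs.

₹154,090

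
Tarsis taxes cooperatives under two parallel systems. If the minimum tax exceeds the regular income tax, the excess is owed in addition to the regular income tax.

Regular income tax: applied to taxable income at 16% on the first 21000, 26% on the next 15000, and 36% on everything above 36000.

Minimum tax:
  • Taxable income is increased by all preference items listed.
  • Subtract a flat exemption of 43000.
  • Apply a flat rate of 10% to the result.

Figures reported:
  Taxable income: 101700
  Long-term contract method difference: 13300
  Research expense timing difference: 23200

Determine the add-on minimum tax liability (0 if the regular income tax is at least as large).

Regular income tax:
  21000 × 16% = 3360
  15000 × 26% = 3900
  65700 × 36% = 23652
  → 30912

Minimum tax:
  Adjusted income: 101700 + 13300 + 23200 = 138200
  Less exemption 43000 → base 95200
  95200 × 10% = 9520

9520 ≤ 30912, so no add-on is due.

0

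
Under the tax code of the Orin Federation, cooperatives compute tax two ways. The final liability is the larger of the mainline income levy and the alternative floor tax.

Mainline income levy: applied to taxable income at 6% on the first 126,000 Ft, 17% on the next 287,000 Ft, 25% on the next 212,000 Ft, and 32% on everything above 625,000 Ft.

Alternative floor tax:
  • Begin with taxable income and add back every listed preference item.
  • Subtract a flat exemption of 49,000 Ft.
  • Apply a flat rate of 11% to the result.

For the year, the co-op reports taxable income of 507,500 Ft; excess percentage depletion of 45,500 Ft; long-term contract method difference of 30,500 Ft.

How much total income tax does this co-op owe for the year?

Mainline income levy:
  126,000 Ft × 6% = 7,560 Ft
  287,000 Ft × 17% = 48,790 Ft
  94,500 Ft × 25% = 23,625 Ft
  → 79,975 Ft

Alternative floor tax:
  Adjusted income: 507,500 Ft + 45,500 Ft + 30,500 Ft = 583,500 Ft
  Less exemption 49,000 Ft → base 534,500 Ft
  534,500 Ft × 11% = 58,795 Ft

79,975 Ft > 58,795 Ft, so the mainline income levy governs.

79,975 Ft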